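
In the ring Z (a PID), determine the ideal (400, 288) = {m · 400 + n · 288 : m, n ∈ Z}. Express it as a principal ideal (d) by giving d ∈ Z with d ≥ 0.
In the PID Z, (a, b) is generated by gcd(a, b). Compute gcd(400, 288) with the extended Euclidean algorithm, tracking rows (r, s, t) with s·400 + t·288 = r:
  row A: (400, 1, 0)   [1·400 + 0·288 = 400]
  row B: (288, 0, 1)   [0·400 + 1·288 = 288]
  400 = 1·288 + 112   → row C = row A − 1·row B = (112, 1, −1)   [check: 1·400 − 1·288 = 112]
  288 = 2·112 + 64   → row D = row B − 2·row C = (64, −2, 3)   [check: −2·400 + 3·288 = 64]
  112 = 1·64 + 48   → row E = row C − 1·row D = (48, 3, −4)   [check: 3·400 − 4·288 = 48]
  64 = 1·48 + 16   → row F = row D − 1·row E = (16, −5, 7)   [check: −5·400 + 7·288 = 16]
  48 = 3·16 + 0   → remainder 0, stop. gcd = 16 (last nonzero row F).
So gcd(400, 288) = 16, with Bézout identity −5·400 + 7·288 = 16. Containment (⊇): the Bézout identity exhibits 16 as an element of (400, 288), giving (16) ⊆ (400, 288). Containment (⊆): since 16 | 400 and 16 | 288 (400 = 16·25, 288 = 16·18), every Z-linear combination of 400 and 288 is divisible by 16, so (400, 288) ⊆ (16). Therefore (400, 288) = (16), d = 16.

Final answer: (400, 288) = (16); d = 16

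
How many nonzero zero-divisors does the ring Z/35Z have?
In Z/35Z each nonzero element is either a unit (gcd with 35 is 1) or a zero-divisor (gcd > 1). The number of units is φ(35): factorise 35 = 5 · 7, so φ(35) = (5 − 1) · (7 − 1) = 4 · 6 = 24. The nonzero elements number 35 − 1 = 34. Hence the nonzero zero-divisors number 34 − 24 = 10.

Final answer: Z/35Z has 10 nonzero zero-divisors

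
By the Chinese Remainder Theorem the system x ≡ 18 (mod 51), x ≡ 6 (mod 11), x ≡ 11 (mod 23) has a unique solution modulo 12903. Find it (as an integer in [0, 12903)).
The moduli 51, 11, 23 are pairwise coprime, so by the CRT there is a unique solution mod 51·11·23 = 12903.
Solve by successive substitution. Start with x ≡ 18 (mod 51).
  Combine with x ≡ 6 (mod 11): write x = 18 + 51·t and require 18 + 51·t ≡ 6 (mod 11), i.e. 51·t ≡ 6 − 18 ≡ 10 (mod 11). Since 51^(−1) ≡ 8 (mod 11) (51 ≡ 7 (mod 11)), t ≡ 8·10 ≡ 3 (mod 11). So x ≡ 18 + 51·3 = 171 (mod 561).
  Combine with x ≡ 11 (mod 23): write x = 171 + 561·t and require 171 + 561·t ≡ 11 (mod 23), i.e. 561·t ≡ 11 − 171 ≡ 1 (mod 23). Since 561^(−1) ≡ 18 (mod 23) (561 ≡ 9 (mod 23)), t ≡ 18·1 ≡ 18 (mod 23). So x ≡ 171 + 561·18 = 10269 (mod 12903).
Unique solution in [0, 12903): x = 10269.

Final answer: x ≡ 10269 (mod 12903); the representative in [0, 12903) is 10269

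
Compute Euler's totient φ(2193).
φ(2193) = 1344

φ is multiplicative, with φ(p^e) = p^e − p^(e−1). Factorise 2193 = 3 · 17 · 43. Then
  φ(2193) = (3 − 1) · (17 − 1) · (43 − 1) = 2 · 16 · 42 = 1344.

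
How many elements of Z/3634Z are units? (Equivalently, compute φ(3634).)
Z/3634Z has φ(3634) = 1716 units

An element a ∈ Z/3634Z is a unit iff gcd(a, 3634) = 1, so the number of units is φ(3634). φ is multiplicative, with φ(p^e) = p^e − p^(e−1). Factorise 3634 = 2 · 23 · 79. Then
  φ(3634) = (2 − 1) · (23 − 1) · (79 − 1) = 1 · 22 · 78 = 1716.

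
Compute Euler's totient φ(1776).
φ is multiplicative, with φ(p^e) = p^e − p^(e−1). Factorise 1776 = 2^4 · 3 · 37. Then
  φ(1776) = (2^4 − 2^3) · (3 − 1) · (37 − 1) = 8 · 2 · 36 = 576.

Final answer: φ(1776) = 576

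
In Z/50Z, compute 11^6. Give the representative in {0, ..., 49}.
11

Use repeated squaring. Binary(6) = 110. Walk through the bits of the exponent 6 left-to-right: at each bit after the leading one, square the running value, then multiply by 11 if the bit is 1 (always reducing mod 50):
  bit 1 = 1 (leading): start with 11.
  bit 2 = 1: square 11^2 = 121 ≡ 21; bit is 1, so multiply 21·11 = 231 ≡ 31 (mod 50).
  bit 3 = 0: square 31^2 = 961 ≡ 11 (mod 50).
Final value: 11^6 ≡ 11 (mod 50).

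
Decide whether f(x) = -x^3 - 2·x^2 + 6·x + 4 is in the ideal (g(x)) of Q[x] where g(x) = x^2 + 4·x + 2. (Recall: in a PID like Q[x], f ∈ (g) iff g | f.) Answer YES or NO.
In Q[x] the ideal (g) consists of all multiples of g, so f ∈ (g) iff g | f, i.e. iff the remainder of f on division by g is 0. Divide f by g (g is monic, so eliminate the leading term of the running remainder at each step):
  leading term -x^3: subtract (-x)·g(x) = -x^3 - 4·x^2 - 2·x, leaving 2·x^2 + 8·x + 4
  leading term 2·x^2: subtract (2)·g(x) = 2·x^2 + 8·x + 4, leaving 0
The remainder is 0, so f(x) = g(x) · h(x) with h(x) = 2 - x. Hence g | f, i.e. f ∈ (g).

Final answer: YES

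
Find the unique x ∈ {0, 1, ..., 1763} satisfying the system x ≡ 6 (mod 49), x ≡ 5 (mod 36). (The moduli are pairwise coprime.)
x ≡ 545 (mod 1764); the representative in [0, 1764) is 545

The moduli 49, 36 are pairwise coprime, so by the CRT there is a unique solution mod 49·36 = 1764.
Solve by successive substitution. Start with x ≡ 6 (mod 49).
  Combine with x ≡ 5 (mod 36): write x = 6 + 49·t and require 6 + 49·t ≡ 5 (mod 36), i.e. 49·t ≡ 5 − 6 ≡ 35 (mod 36). Since 49^(−1) ≡ 25 (mod 36) (49 ≡ 13 (mod 36)), t ≡ 25·35 ≡ 11 (mod 36). So x ≡ 6 + 49·11 = 545 (mod 1764).
Unique solution in [0, 1764): x = 545.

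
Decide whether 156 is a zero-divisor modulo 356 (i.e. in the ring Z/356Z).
gcd(156, 356) = 4 > 1, so 156 is not a unit in Z/356Z. In Z/nZ every nonzero non-unit is a zero-divisor: explicitly, take b = 356/gcd = 89 ≠ 0 (mod 356); then 156·89 = 13884 = 39·356, i.e. 156·89 ≡ 0 (mod 356). So 156 is a zero-divisor.

Final answer: YES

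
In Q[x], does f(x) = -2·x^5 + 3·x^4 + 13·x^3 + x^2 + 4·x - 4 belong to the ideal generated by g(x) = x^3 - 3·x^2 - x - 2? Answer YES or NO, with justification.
In Q[x] the ideal (g) consists of all multiples of g, so f ∈ (g) iff g | f, i.e. iff the remainder of f on division by g is 0. Divide f by g (g is monic, so eliminate the leading term of the running remainder at each step):
  leading term -2·x^5: subtract (-2·x^2)·g(x) = -2·x^5 + 6·x^4 + 2·x^3 + 4·x^2, leaving -3·x^4 + 11·x^3 - 3·x^2 + 4·x - 4
  leading term -3·x^4: subtract (-3·x)·g(x) = -3·x^4 + 9·x^3 + 3·x^2 + 6·x, leaving 2·x^3 - 6·x^2 - 2·x - 4
  leading term 2·x^3: subtract (2)·g(x) = 2·x^3 - 6·x^2 - 2·x - 4, leaving 0
The remainder is 0, so f(x) = g(x) · h(x) with h(x) = -2·x^2 - 3·x + 2. Hence g | f, i.e. f ∈ (g).

Final answer: YES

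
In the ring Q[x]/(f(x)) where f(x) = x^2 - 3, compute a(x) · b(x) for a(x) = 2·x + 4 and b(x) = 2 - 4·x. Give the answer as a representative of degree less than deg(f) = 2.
First multiply in Q[x] without reducing: a · b = -8·x^2 - 12·x + 8. Now divide by f(x) = x^2 - 3, eliminating the leading term at each step:
  leading term -8·x^2: subtract (-8)·f(x) = 24 - 8·x^2, leaving -12·x - 16
The degree is now < 2, so this is the remainder. Hence a · b ≡ -12·x - 16 in Q[x]/(f).

Final answer: a · b ≡ -12·x - 16 (mod f(x))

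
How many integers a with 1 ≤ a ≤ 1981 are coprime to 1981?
1692

The number of a ∈ {1, ..., 1981} with gcd(a, 1981) = 1 is by definition Euler's totient φ(1981). φ is multiplicative, with φ(p^e) = p^e − p^(e−1). Factorise 1981 = 7 · 283. Then
  φ(1981) = (7 − 1) · (283 − 1) = 6 · 282 = 1692.
So there are 1692 such integers.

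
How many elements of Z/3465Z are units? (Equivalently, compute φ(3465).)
An element a ∈ Z/3465Z is a unit iff gcd(a, 3465) = 1, so the number of units is φ(3465). φ is multiplicative, with φ(p^e) = p^e − p^(e−1). Factorise 3465 = 3^2 · 5 · 7 · 11. Then
  φ(3465) = (3^2 − 3^1) · (5 − 1) · (7 − 1) · (11 − 1) = 6 · 4 · 6 · 10 = 1440.

Final answer: Z/3465Z has φ(3465) = 1440 units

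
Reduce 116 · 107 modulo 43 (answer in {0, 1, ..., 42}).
Reduce the factors first: 116 ≡ 30, 107 ≡ 21 (mod 43), so 116 · 107 ≡ 30 · 21 (mod 43). 30 · 21 = 630. Dividing by 43: 630 = 14·43 + 28. So (116 · 107) mod 43 = 28.

Final answer: 28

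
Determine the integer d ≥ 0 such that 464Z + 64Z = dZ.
In the PID Z, (a, b) is generated by gcd(a, b). Compute gcd(464, 64) with the extended Euclidean algorithm, tracking rows (r, s, t) with s·464 + t·64 = r:
  row A: (464, 1, 0)   [1·464 + 0·64 = 464]
  row B: (64, 0, 1)   [0·464 + 1·64 = 64]
  464 = 7·64 + 16   → row C = row A − 7·row B = (16, 1, −7)   [check: 1·464 − 7·64 = 16]
  64 = 4·16 + 0   → remainder 0, stop. gcd = 16 (last nonzero row C).
So gcd(464, 64) = 16, with Bézout identity 1·464 − 7·64 = 16. Containment (⊇): the Bézout identity exhibits 16 as an element of (464, 64), giving (16) ⊆ (464, 64). Containment (⊆): since 16 | 464 and 16 | 64 (464 = 16·29, 64 = 16·4), every Z-linear combination of 464 and 64 is divisible by 16, so (464, 64) ⊆ (16). Therefore (464, 64) = (16), d = 16.

Final answer: (464, 64) = (16); d = 16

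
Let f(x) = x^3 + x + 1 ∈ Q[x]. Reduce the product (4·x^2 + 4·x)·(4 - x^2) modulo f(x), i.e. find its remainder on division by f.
a · b ≡ 20·x^2 + 24·x + 4 (mod f(x))

First multiply in Q[x] without reducing: a · b = -4·x^4 - 4·x^3 + 16·x^2 + 16·x. Now divide by f(x) = x^3 + x + 1, eliminating the leading term at each step:
  leading term -4·x^4: subtract (-4·x)·f(x) = -4·x^4 - 4·x^2 - 4·x, leaving -4·x^3 + 20·x^2 + 20·x
  leading term -4·x^3: subtract (-4)·f(x) = -4·x^3 - 4·x - 4, leaving 20·x^2 + 24·x + 4
The degree is now < 3, so this is the remainder. Hence a · b ≡ 20·x^2 + 24·x + 4 in Q[x]/(f).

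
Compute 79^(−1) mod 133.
79^(−1) ≡ 32 (mod 133)

Apply the extended Euclidean algorithm to (133, 79), tracking rows (r, s, t) with s·133 + t·79 = r. Each division r_prev = q·r_cur + r_new produces the new row as (previous row) − q·(current row):
  row A: (133, 1, 0)   [1·133 + 0·79 = 133]
  row B: (79, 0, 1)   [0·133 + 1·79 = 79]
  133 = 1·79 + 54   → row C = row A − 1·row B = (54, 1, −1)   [check: 1·133 − 1·79 = 54]
  79 = 1·54 + 25   → row D = row B − 1·row C = (25, −1, 2)   [check: −1·133 + 2·79 = 25]
  54 = 2·25 + 4   → row E = row C − 2·row D = (4, 3, −5)   [check: 3·133 − 5·79 = 4]
  25 = 6·4 + 1   → row F = row D − 6·row E = (1, −19, 32)   [check: −19·133 + 32·79 = 1]
  4 = 4·1 + 0   → remainder 0, stop. gcd = 1 (last nonzero row F).
The gcd is 1, so 79 is invertible mod 133. The last nonzero row gives −19·133 + 32·79 = 1, so t = 32. So 79^(−1) ≡ 32 (mod 133). Verify: 79 · 32 = 2528 ≡ 1 (mod 133). ✓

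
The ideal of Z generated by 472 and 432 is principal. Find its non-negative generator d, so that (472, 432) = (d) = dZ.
(472, 432) = (8); d = 8

In the PID Z, (a, b) is generated by gcd(a, b). Compute gcd(472, 432) with the extended Euclidean algorithm, tracking rows (r, s, t) with s·472 + t·432 = r:
  row A: (472, 1, 0)   [1·472 + 0·432 = 472]
  row B: (432, 0, 1)   [0·472 + 1·432 = 432]
  472 = 1·432 + 40   → row C = row A − 1·row B = (40, 1, −1)   [check: 1·472 − 1·432 = 40]
  432 = 10·40 + 32   → row D = row B − 10·row C = (32, −10, 11)   [check: −10·472 + 11·432 = 32]
  40 = 1·32 + 8   → row E = row C − 1·row D = (8, 11, −12)   [check: 11·472 − 12·432 = 8]
  32 = 4·8 + 0   → remainder 0, stop. gcd = 8 (last nonzero row E).
So gcd(472, 432) = 8, with Bézout identity 11·472 − 12·432 = 8. Containment (⊇): the Bézout identity exhibits 8 as an element of (472, 432), giving (8) ⊆ (472, 432). Containment (⊆): since 8 | 472 and 8 | 432 (472 = 8·59, 432 = 8·54), every Z-linear combination of 472 and 432 is divisible by 8, so (472, 432) ⊆ (8). Therefore (472, 432) = (8), d = 8.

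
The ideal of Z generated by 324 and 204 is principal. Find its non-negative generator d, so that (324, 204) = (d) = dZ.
In the PID Z, (a, b) is generated by gcd(a, b). Compute gcd(324, 204) with the extended Euclidean algorithm, tracking rows (r, s, t) with s·324 + t·204 = r:
  row A: (324, 1, 0)   [1·324 + 0·204 = 324]
  row B: (204, 0, 1)   [0·324 + 1·204 = 204]
  324 = 1·204 + 120   → row C = row A − 1·row B = (120, 1, −1)   [check: 1·324 − 1·204 = 120]
  204 = 1·120 + 84   → row D = row B − 1·row C = (84, −1, 2)   [check: −1·324 + 2·204 = 84]
  120 = 1·84 + 36   → row E = row C − 1·row D = (36, 2, −3)   [check: 2·324 − 3·204 = 36]
  84 = 2·36 + 12   → row F = row D − 2·row E = (12, −5, 8)   [check: −5·324 + 8·204 = 12]
  36 = 3·12 + 0   → remainder 0, stop. gcd = 12 (last nonzero row F).
So gcd(324, 204) = 12, with Bézout identity −5·324 + 8·204 = 12. Containment (⊇): the Bézout identity exhibits 12 as an element of (324, 204), giving (12) ⊆ (324, 204). Containment (⊆): since 12 | 324 and 12 | 204 (324 = 12·27, 204 = 12·17), every Z-linear combination of 324 and 204 is divisible by 12, so (324, 204) ⊆ (12). Therefore (324, 204) = (12), d = 12.

Final answer: (324, 204) = (12); d = 12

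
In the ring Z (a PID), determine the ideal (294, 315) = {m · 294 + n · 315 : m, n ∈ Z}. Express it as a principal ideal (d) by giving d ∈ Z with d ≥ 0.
In the PID Z, (a, b) is generated by gcd(a, b). Compute gcd(315, 294) with the extended Euclidean algorithm, tracking rows (r, s, t) with s·315 + t·294 = r:
  row A: (315, 1, 0)   [1·315 + 0·294 = 315]
  row B: (294, 0, 1)   [0·315 + 1·294 = 294]
  315 = 1·294 + 21   → row C = row A − 1·row B = (21, 1, −1)   [check: 1·315 − 1·294 = 21]
  294 = 14·21 + 0   → remainder 0, stop. gcd = 21 (last nonzero row C).
So gcd(294, 315) = 21, with Bézout identity 1·315 − 1·294 = 21. Containment (⊇): the Bézout identity exhibits 21 as an element of (294, 315), giving (21) ⊆ (294, 315). Containment (⊆): since 21 | 294 and 21 | 315 (294 = 21·14, 315 = 21·15), every Z-linear combination of 294 and 315 is divisible by 21, so (294, 315) ⊆ (21). Therefore (294, 315) = (21), d = 21.

Final answer: (294, 315) = (21); d = 21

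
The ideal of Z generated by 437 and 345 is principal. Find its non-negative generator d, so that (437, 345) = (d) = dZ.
(437, 345) = (23); d = 23

In the PID Z, (a, b) is generated by gcd(a, b). Compute gcd(437, 345) with the extended Euclidean algorithm, tracking rows (r, s, t) with s·437 + t·345 = r:
  row A: (437, 1, 0)   [1·437 + 0·345 = 437]
  row B: (345, 0, 1)   [0·437 + 1·345 = 345]
  437 = 1·345 + 92   → row C = row A − 1·row B = (92, 1, −1)   [check: 1·437 − 1·345 = 92]
  345 = 3·92 + 69   → row D = row B − 3·row C = (69, −3, 4)   [check: −3·437 + 4·345 = 69]
  92 = 1·69 + 23   → row E = row C − 1·row D = (23, 4, −5)   [check: 4·437 − 5·345 = 23]
  69 = 3·23 + 0   → remainder 0, stop. gcd = 23 (last nonzero row E).
So gcd(437, 345) = 23, with Bézout identity 4·437 − 5·345 = 23. Containment (⊇): the Bézout identity exhibits 23 as an element of (437, 345), giving (23) ⊆ (437, 345). Containment (⊆): since 23 | 437 and 23 | 345 (437 = 23·19, 345 = 23·15), every Z-linear combination of 437 and 345 is divisible by 23, so (437, 345) ⊆ (23). Therefore (437, 345) = (23), d = 23.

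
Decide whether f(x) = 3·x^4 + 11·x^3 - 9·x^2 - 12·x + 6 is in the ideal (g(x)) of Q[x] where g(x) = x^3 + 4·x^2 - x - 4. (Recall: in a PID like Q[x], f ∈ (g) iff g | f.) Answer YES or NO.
In Q[x] the ideal (g) consists of all multiples of g, so f ∈ (g) iff g | f, i.e. iff the remainder of f on division by g is 0. Divide f by g (g is monic, so eliminate the leading term of the running remainder at each step):
  leading term 3·x^4: subtract (3·x)·g(x) = 3·x^4 + 12·x^3 - 3·x^2 - 12·x, leaving -x^3 - 6·x^2 + 6
  leading term -x^3: subtract (-1)·g(x) = -x^3 - 4·x^2 + x + 4, leaving -2·x^2 - x + 2
The remainder r(x) = -2·x^2 - x + 2 ≠ 0 (and deg r < deg g), so g ∤ f, i.e. f ∉ (g).

Final answer: NO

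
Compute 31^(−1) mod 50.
31^(−1) ≡ 21 (mod 50)

Apply the extended Euclidean algorithm to (50, 31), tracking rows (r, s, t) with s·50 + t·31 = r. Each division r_prev = q·r_cur + r_new produces the new row as (previous row) − q·(current row):
  row A: (50, 1, 0)   [1·50 + 0·31 = 50]
  row B: (31, 0, 1)   [0·50 + 1·31 = 31]
  50 = 1·31 + 19   → row C = row A − 1·row B = (19, 1, −1)   [check: 1·50 − 1·31 = 19]
  31 = 1·19 + 12   → row D = row B − 1·row C = (12, −1, 2)   [check: −1·50 + 2·31 = 12]
  19 = 1·12 + 7   → row E = row C − 1·row D = (7, 2, −3)   [check: 2·50 − 3·31 = 7]
  12 = 1·7 + 5   → row F = row D − 1·row E = (5, −3, 5)   [check: −3·50 + 5·31 = 5]
  7 = 1·5 + 2   → row G = row E − 1·row F = (2, 5, −8)   [check: 5·50 − 8·31 = 2]
  5 = 2·2 + 1   → row H = row F − 2·row G = (1, −13, 21)   [check: −13·50 + 21·31 = 1]
  2 = 2·1 + 0   → remainder 0, stop. gcd = 1 (last nonzero row H).
The gcd is 1, so 31 is invertible mod 50. The last nonzero row gives −13·50 + 21·31 = 1, so t = 21. So 31^(−1) ≡ 21 (mod 50). Verify: 31 · 21 = 651 ≡ 1 (mod 50). ✓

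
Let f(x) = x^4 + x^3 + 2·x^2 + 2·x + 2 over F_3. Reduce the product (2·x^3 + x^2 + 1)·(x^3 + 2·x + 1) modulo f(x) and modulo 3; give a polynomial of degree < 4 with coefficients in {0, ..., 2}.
Multiply as integer polynomials: a · b = 2·x^6 + x^5 + 4·x^4 + 5·x^3 + x^2 + 2·x + 1. Reducing coefficients mod 3: a · b ≡ 2·x^6 + x^5 + x^4 + 2·x^3 + x^2 + 2·x + 1. Now divide by f(x) = x^4 + x^3 + 2·x^2 + 2·x + 2 in F_3[x], eliminating the leading term at each step:
  leading term 2·x^6: subtract (2·x^2)·f(x) = 2·x^6 + 2·x^5 + x^4 + x^3 + x^2, leaving 2·x^5 + x^3 + 2·x + 1 (coefficients mod 3)
  leading term 2·x^5: subtract (2·x)·f(x) = 2·x^5 + 2·x^4 + x^3 + x^2 + x, leaving x^4 + 2·x^2 + x + 1 (coefficients mod 3)
  leading term x^4: subtract (1)·f(x) = x^4 + x^3 + 2·x^2 + 2·x + 2, leaving 2·x^3 + 2·x + 2 (coefficients mod 3)
The degree is now < 4, so this is the remainder. Hence a · b ≡ 2·x^3 + 2·x + 2 in F_3[x]/(f).

Final answer: a · b ≡ 2·x^3 + 2·x + 2 (mod f(x))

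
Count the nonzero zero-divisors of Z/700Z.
In Z/700Z each nonzero element is either a unit (gcd with 700 is 1) or a zero-divisor (gcd > 1). The number of units is φ(700): factorise 700 = 2^2 · 5^2 · 7, so φ(700) = (2^2 − 2^1) · (5^2 − 5^1) · (7 − 1) = 2 · 20 · 6 = 240. The nonzero elements number 700 − 1 = 699. Hence the nonzero zero-divisors number 699 − 240 = 459.

Final answer: Z/700Z has 459 nonzero zero-divisors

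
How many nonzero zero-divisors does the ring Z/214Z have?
In Z/214Z each nonzero element is either a unit (gcd with 214 is 1) or a zero-divisor (gcd > 1). The number of units is φ(214): factorise 214 = 2 · 107, so φ(214) = (2 − 1) · (107 − 1) = 1 · 106 = 106. The nonzero elements number 214 − 1 = 213. Hence the nonzero zero-divisors number 213 − 106 = 107.

Final answer: Z/214Z has 107 nonzero zero-divisors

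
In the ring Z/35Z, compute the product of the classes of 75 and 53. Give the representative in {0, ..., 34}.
20

Reduce the factors first: 75 ≡ 5, 53 ≡ 18 (mod 35), so 75 · 53 ≡ 5 · 18 (mod 35). 5 · 18 = 90. Dividing by 35: 90 = 2·35 + 20. So (75 · 53) mod 35 = 20.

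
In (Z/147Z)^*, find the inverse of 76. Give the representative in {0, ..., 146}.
76^(−1) ≡ 118 (mod 147)

Apply the extended Euclidean algorithm to (147, 76), tracking rows (r, s, t) with s·147 + t·76 = r. Each division r_prev = q·r_cur + r_new produces the new row as (previous row) − q·(current row):
  row A: (147, 1, 0)   [1·147 + 0·76 = 147]
  row B: (76, 0, 1)   [0·147 + 1·76 = 76]
  147 = 1·76 + 71   → row C = row A − 1·row B = (71, 1, −1)   [check: 1·147 − 1·76 = 71]
  76 = 1·71 + 5   → row D = row B − 1·row C = (5, −1, 2)   [check: −1·147 + 2·76 = 5]
  71 = 14·5 + 1   → row E = row C − 14·row D = (1, 15, −29)   [check: 15·147 − 29·76 = 1]
  5 = 5·1 + 0   → remainder 0, stop. gcd = 1 (last nonzero row E).
The gcd is 1, so 76 is invertible mod 147. The last nonzero row gives 15·147 − 29·76 = 1, so t = −29. So 76^(−1) ≡ −29 ≡ 118 (mod 147). Verify: 76 · 118 = 8968 ≡ 1 (mod 147). ✓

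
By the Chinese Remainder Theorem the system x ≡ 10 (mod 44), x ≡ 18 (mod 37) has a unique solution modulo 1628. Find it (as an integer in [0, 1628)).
x ≡ 758 (mod 1628); the representative in [0, 1628) is 758

The moduli 44, 37 are pairwise coprime, so by the CRT there is a unique solution mod 44·37 = 1628.
Solve by successive substitution. Start with x ≡ 10 (mod 44).
  Combine with x ≡ 18 (mod 37): write x = 10 + 44·t and require 10 + 44·t ≡ 18 (mod 37), i.e. 44·t ≡ 18 − 10 ≡ 8 (mod 37). Since 44^(−1) ≡ 16 (mod 37) (44 ≡ 7 (mod 37)), t ≡ 16·8 ≡ 17 (mod 37). So x ≡ 10 + 44·17 = 758 (mod 1628).
Unique solution in [0, 1628): x = 758.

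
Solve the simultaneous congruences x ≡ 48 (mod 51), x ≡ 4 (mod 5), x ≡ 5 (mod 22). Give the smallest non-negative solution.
The moduli 51, 5, 22 are pairwise coprime, so by the CRT there is a unique solution mod 51·5·22 = 5610.
Solve by successive substitution. Start with x ≡ 48 (mod 51).
  Combine with x ≡ 4 (mod 5): write x = 48 + 51·t and require 48 + 51·t ≡ 4 (mod 5), i.e. 51·t ≡ 4 − 48 ≡ 1 (mod 5). Since 51^(−1) ≡ 1 (mod 5) (51 ≡ 1 (mod 5)), t ≡ 1·1 ≡ 1 (mod 5). So x ≡ 48 + 51·1 = 99 (mod 255).
  Combine with x ≡ 5 (mod 22): write x = 99 + 255·t and require 99 + 255·t ≡ 5 (mod 22), i.e. 255·t ≡ 5 − 99 ≡ 16 (mod 22). Since 255^(−1) ≡ 17 (mod 22) (255 ≡ 13 (mod 22)), t ≡ 17·16 ≡ 8 (mod 22). So x ≡ 99 + 255·8 = 2139 (mod 5610).
Unique solution in [0, 5610): x = 2139.

Final answer: x ≡ 2139 (mod 5610); the representative in [0, 5610) is 2139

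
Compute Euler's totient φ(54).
φ is multiplicative, with φ(p^e) = p^e − p^(e−1). Factorise 54 = 2 · 3^3. Then
  φ(54) = (2 − 1) · (3^3 − 3^2) = 1 · 18 = 18.

Final answer: φ(54) = 18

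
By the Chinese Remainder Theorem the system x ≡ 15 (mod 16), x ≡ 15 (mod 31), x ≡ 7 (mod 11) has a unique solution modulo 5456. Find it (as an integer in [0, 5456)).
x ≡ 1503 (mod 5456); the representative in [0, 5456) is 1503

The moduli 16, 31, 11 are pairwise coprime, so by the CRT there is a unique solution mod 16·31·11 = 5456.
Solve by successive substitution. Start with x ≡ 15 (mod 16).
  Combine with x ≡ 15 (mod 31): write x = 15 + 16·t and require 15 + 16·t ≡ 15 (mod 31), i.e. 16·t ≡ 15 − 15 ≡ 0 (mod 31). Since 16^(−1) ≡ 2 (mod 31), t ≡ 2·0 ≡ 0 (mod 31). So x ≡ 15 + 16·0 = 15 (mod 496).
  Combine with x ≡ 7 (mod 11): write x = 15 + 496·t and require 15 + 496·t ≡ 7 (mod 11), i.e. 496·t ≡ 7 − 15 ≡ 3 (mod 11). Since 496^(−1) ≡ 1 (mod 11) (496 ≡ 1 (mod 11)), t ≡ 1·3 ≡ 3 (mod 11). So x ≡ 15 + 496·3 = 1503 (mod 5456).
Unique solution in [0, 5456): x = 1503.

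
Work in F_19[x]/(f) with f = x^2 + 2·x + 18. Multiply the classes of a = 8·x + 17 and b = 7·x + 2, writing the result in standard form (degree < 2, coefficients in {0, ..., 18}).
a · b ≡ 4·x + 14 (mod f(x))

Multiply as integer polynomials: a · b = 56·x^2 + 135·x + 34. Reducing coefficients mod 19: a · b ≡ 18·x^2 + 2·x + 15. Now divide by f(x) = x^2 + 2·x + 18 in F_19[x], eliminating the leading term at each step:
  leading term 18·x^2: subtract (18)·f(x) = 18·x^2 + 17·x + 1, leaving 4·x + 14 (coefficients mod 19)
The degree is now < 2, so this is the remainder. Hence a · b ≡ 4·x + 14 in F_19[x]/(f).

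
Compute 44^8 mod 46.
Use repeated squaring. Binary(8) = 1000. Walk through the bits of the exponent 8 left-to-right: at each bit after the leading one, square the running value, then multiply by 44 if the bit is 1 (always reducing mod 46):
  bit 1 = 1 (leading): start with 44.
  bit 2 = 0: square 44^2 = 1936 ≡ 4 (mod 46).
  bit 3 = 0: square 4^2 = 16 (mod 46).
  bit 4 = 0: square 16^2 = 256 ≡ 26 (mod 46).
Final value: 44^8 ≡ 26 (mod 46).

Final answer: 26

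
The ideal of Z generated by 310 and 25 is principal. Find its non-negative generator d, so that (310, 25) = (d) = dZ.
In the PID Z, (a, b) is generated by gcd(a, b). Compute gcd(310, 25) with the extended Euclidean algorithm, tracking rows (r, s, t) with s·310 + t·25 = r:
  row A: (310, 1, 0)   [1·310 + 0·25 = 310]
  row B: (25, 0, 1)   [0·310 + 1·25 = 25]
  310 = 12·25 + 10   → row C = row A − 12·row B = (10, 1, −12)   [check: 1·310 − 12·25 = 10]
  25 = 2·10 + 5   → row D = row B − 2·row C = (5, −2, 25)   [check: −2·310 + 25·25 = 5]
  10 = 2·5 + 0   → remainder 0, stop. gcd = 5 (last nonzero row D).
So gcd(310, 25) = 5, with Bézout identity −2·310 + 25·25 = 5. Containment (⊇): the Bézout identity exhibits 5 as an element of (310, 25), giving (5) ⊆ (310, 25). Containment (⊆): since 5 | 310 and 5 | 25 (310 = 5·62, 25 = 5·5), every Z-linear combination of 310 and 25 is divisible by 5, so (310, 25) ⊆ (5). Therefore (310, 25) = (5), d = 5.

Final answer: (310, 25) = (5); d = 5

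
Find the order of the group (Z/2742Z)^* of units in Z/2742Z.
(Z/2742Z)^* consists of the classes a with gcd(a, 2742) = 1, so its order is φ(2742). φ is multiplicative, with φ(p^e) = p^e − p^(e−1). Factorise 2742 = 2 · 3 · 457. Then
  φ(2742) = (2 − 1) · (3 − 1) · (457 − 1) = 1 · 2 · 456 = 912.
Thus |(Z/2742Z)^*| = 912.

Final answer: |(Z/2742Z)^*| = 912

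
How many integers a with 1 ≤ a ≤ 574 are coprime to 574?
240

The number of a ∈ {1, ..., 574} with gcd(a, 574) = 1 is by definition Euler's totient φ(574). φ is multiplicative, with φ(p^e) = p^e − p^(e−1). Factorise 574 = 2 · 7 · 41. Then
  φ(574) = (2 − 1) · (7 − 1) · (41 − 1) = 1 · 6 · 40 = 240.
So there are 240 such integers.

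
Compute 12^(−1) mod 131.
Apply the extended Euclidean algorithm to (131, 12), tracking rows (r, s, t) with s·131 + t·12 = r. Each division r_prev = q·r_cur + r_new produces the new row as (previous row) − q·(current row):
  row A: (131, 1, 0)   [1·131 + 0·12 = 131]
  row B: (12, 0, 1)   [0·131 + 1·12 = 12]
  131 = 10·12 + 11   → row C = row A − 10·row B = (11, 1, −10)   [check: 1·131 − 10·12 = 11]
  12 = 1·11 + 1   → row D = row B − 1·row C = (1, −1, 11)   [check: −1·131 + 11·12 = 1]
  11 = 11·1 + 0   → remainder 0, stop. gcd = 1 (last nonzero row D).
The gcd is 1, so 12 is invertible mod 131. The last nonzero row gives −1·131 + 11·12 = 1, so t = 11. So 12^(−1) ≡ 11 (mod 131). Verify: 12 · 11 = 132 ≡ 1 (mod 131). ✓

Final answer: 12^(−1) ≡ 11 (mod 131)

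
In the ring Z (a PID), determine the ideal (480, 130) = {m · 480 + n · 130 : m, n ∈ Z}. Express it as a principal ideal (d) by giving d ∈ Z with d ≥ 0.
(480, 130) = (10); d = 10

In the PID Z, (a, b) is generated by gcd(a, b). Compute gcd(480, 130) with the extended Euclidean algorithm, tracking rows (r, s, t) with s·480 + t·130 = r:
  row A: (480, 1, 0)   [1·480 + 0·130 = 480]
  row B: (130, 0, 1)   [0·480 + 1·130 = 130]
  480 = 3·130 + 90   → row C = row A − 3·row B = (90, 1, −3)   [check: 1·480 − 3·130 = 90]
  130 = 1·90 + 40   → row D = row B − 1·row C = (40, −1, 4)   [check: −1·480 + 4·130 = 40]
  90 = 2·40 + 10   → row E = row C − 2·row D = (10, 3, −11)   [check: 3·480 − 11·130 = 10]
  40 = 4·10 + 0   → remainder 0, stop. gcd = 10 (last nonzero row E).
So gcd(480, 130) = 10, with Bézout identity 3·480 − 11·130 = 10. Containment (⊇): the Bézout identity exhibits 10 as an element of (480, 130), giving (10) ⊆ (480, 130). Containment (⊆): since 10 | 480 and 10 | 130 (480 = 10·48, 130 = 10·13), every Z-linear combination of 480 and 130 is divisible by 10, so (480, 130) ⊆ (10). Therefore (480, 130) = (10), d = 10.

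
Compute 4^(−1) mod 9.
4^(−1) ≡ 7 (mod 9)

Apply the extended Euclidean algorithm to (9, 4), tracking rows (r, s, t) with s·9 + t·4 = r. Each division r_prev = q·r_cur + r_new produces the new row as (previous row) − q·(current row):
  row A: (9, 1, 0)   [1·9 + 0·4 = 9]
  row B: (4, 0, 1)   [0·9 + 1·4 = 4]
  9 = 2·4 + 1   → row C = row A − 2·row B = (1, 1, −2)   [check: 1·9 − 2·4 = 1]
  4 = 4·1 + 0   → remainder 0, stop. gcd = 1 (last nonzero row C).
The gcd is 1, so 4 is invertible mod 9. The last nonzero row gives 1·9 − 2·4 = 1, so t = −2. So 4^(−1) ≡ −2 ≡ 7 (mod 9). Verify: 4 · 7 = 28 ≡ 1 (mod 9). ✓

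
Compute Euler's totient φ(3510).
φ is multiplicative, with φ(p^e) = p^e − p^(e−1). Factorise 3510 = 2 · 3^3 · 5 · 13. Then
  φ(3510) = (2 − 1) · (3^3 − 3^2) · (5 − 1) · (13 − 1) = 1 · 18 · 4 · 12 = 864.

Final answer: φ(3510) = 864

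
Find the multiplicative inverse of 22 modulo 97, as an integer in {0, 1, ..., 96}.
Apply the extended Euclidean algorithm to (97, 22), tracking rows (r, s, t) with s·97 + t·22 = r. Each division r_prev = q·r_cur + r_new produces the new row as (previous row) − q·(current row):
  row A: (97, 1, 0)   [1·97 + 0·22 = 97]
  row B: (22, 0, 1)   [0·97 + 1·22 = 22]
  97 = 4·22 + 9   → row C = row A − 4·row B = (9, 1, −4)   [check: 1·97 − 4·22 = 9]
  22 = 2·9 + 4   → row D = row B − 2·row C = (4, −2, 9)   [check: −2·97 + 9·22 = 4]
  9 = 2·4 + 1   → row E = row C − 2·row D = (1, 5, −22)   [check: 5·97 − 22·22 = 1]
  4 = 4·1 + 0   → remainder 0, stop. gcd = 1 (last nonzero row E).
The gcd is 1, so 22 is invertible mod 97. The last nonzero row gives 5·97 − 22·22 = 1, so t = −22. So 22^(−1) ≡ −22 ≡ 75 (mod 97). Verify: 22 · 75 = 1650 ≡ 1 (mod 97). ✓

Final answer: 22^(−1) ≡ 75 (mod 97)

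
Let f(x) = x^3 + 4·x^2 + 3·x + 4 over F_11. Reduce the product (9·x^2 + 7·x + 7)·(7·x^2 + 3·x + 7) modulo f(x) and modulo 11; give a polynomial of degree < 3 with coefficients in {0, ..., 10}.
Multiply as integer polynomials: a · b = 63·x^4 + 76·x^3 + 133·x^2 + 70·x + 49. Reducing coefficients mod 11: a · b ≡ 8·x^4 + 10·x^3 + x^2 + 4·x + 5. Now divide by f(x) = x^3 + 4·x^2 + 3·x + 4 in F_11[x], eliminating the leading term at each step:
  leading term 8·x^4: subtract (8·x)·f(x) = 8·x^4 + 10·x^3 + 2·x^2 + 10·x, leaving 10·x^2 + 5·x + 5 (coefficients mod 11)
The degree is now < 3, so this is the remainder. Hence a · b ≡ 10·x^2 + 5·x + 5 in F_11[x]/(f).

Final answer: a · b ≡ 10·x^2 + 5·x + 5 (mod f(x))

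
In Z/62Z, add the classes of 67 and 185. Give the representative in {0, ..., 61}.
4

Reduce the summands first: 67 ≡ 5, 185 ≡ 61 (mod 62), so 67 + 185 ≡ 5 + 61 (mod 62). 5 + 61 = 66; 66 = 1·62 + 4, so (67 + 185) mod 62 = 4.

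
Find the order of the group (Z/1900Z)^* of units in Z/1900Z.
|(Z/1900Z)^*| = 720

(Z/1900Z)^* consists of the classes a with gcd(a, 1900) = 1, so its order is φ(1900). φ is multiplicative, with φ(p^e) = p^e − p^(e−1). Factorise 1900 = 2^2 · 5^2 · 19. Then
  φ(1900) = (2^2 − 2^1) · (5^2 − 5^1) · (19 − 1) = 2 · 20 · 18 = 720.
Thus |(Z/1900Z)^*| = 720.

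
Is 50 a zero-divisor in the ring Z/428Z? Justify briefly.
YES

gcd(50, 428) = 2 > 1, so 50 is not a unit in Z/428Z. In Z/nZ every nonzero non-unit is a zero-divisor: explicitly, take b = 428/gcd = 214 ≠ 0 (mod 428); then 50·214 = 10700 = 25·428, i.e. 50·214 ≡ 0 (mod 428). So 50 is a zero-divisor.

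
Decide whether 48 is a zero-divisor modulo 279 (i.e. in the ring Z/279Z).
YES

gcd(48, 279) = 3 > 1, so 48 is not a unit in Z/279Z. In Z/nZ every nonzero non-unit is a zero-divisor: explicitly, take b = 279/gcd = 93 ≠ 0 (mod 279); then 48·93 = 4464 = 16·279, i.e. 48·93 ≡ 0 (mod 279). So 48 is a zero-divisor.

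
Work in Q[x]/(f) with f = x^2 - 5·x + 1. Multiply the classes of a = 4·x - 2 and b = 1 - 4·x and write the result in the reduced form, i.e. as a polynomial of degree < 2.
a · b ≡ 14 - 68·x (mod f(x))

First multiply in Q[x] without reducing: a · b = -16·x^2 + 12·x - 2. Now divide by f(x) = x^2 - 5·x + 1, eliminating the leading term at each step:
  leading term -16·x^2: subtract (-16)·f(x) = -16·x^2 + 80·x - 16, leaving 14 - 68·x
The degree is now < 2, so this is the remainder. Hence a · b ≡ 14 - 68·x in Q[x]/(f).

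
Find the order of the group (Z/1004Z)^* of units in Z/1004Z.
(Z/1004Z)^* consists of the classes a with gcd(a, 1004) = 1, so its order is φ(1004). φ is multiplicative, with φ(p^e) = p^e − p^(e−1). Factorise 1004 = 2^2 · 251. Then
  φ(1004) = (2^2 − 2^1) · (251 − 1) = 2 · 250 = 500.
Thus |(Z/1004Z)^*| = 500.

Final answer: |(Z/1004Z)^*| = 500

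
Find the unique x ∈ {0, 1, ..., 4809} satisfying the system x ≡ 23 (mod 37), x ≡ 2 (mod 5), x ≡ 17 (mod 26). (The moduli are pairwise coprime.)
x ≡ 1577 (mod 4810); the representative in [0, 4810) is 1577

The moduli 37, 5, 26 are pairwise coprime, so by the CRT there is a unique solution mod 37·5·26 = 4810.
Solve by successive substitution. Start with x ≡ 23 (mod 37).
  Combine with x ≡ 2 (mod 5): write x = 23 + 37·t and require 23 + 37·t ≡ 2 (mod 5), i.e. 37·t ≡ 2 − 23 ≡ 4 (mod 5). Since 37^(−1) ≡ 3 (mod 5) (37 ≡ 2 (mod 5)), t ≡ 3·4 ≡ 2 (mod 5). So x ≡ 23 + 37·2 = 97 (mod 185).
  Combine with x ≡ 17 (mod 26): write x = 97 + 185·t and require 97 + 185·t ≡ 17 (mod 26), i.e. 185·t ≡ 17 − 97 ≡ 24 (mod 26). Since 185^(−1) ≡ 9 (mod 26) (185 ≡ 3 (mod 26)), t ≡ 9·24 ≡ 8 (mod 26). So x ≡ 97 + 185·8 = 1577 (mod 4810).
Unique solution in [0, 4810): x = 1577.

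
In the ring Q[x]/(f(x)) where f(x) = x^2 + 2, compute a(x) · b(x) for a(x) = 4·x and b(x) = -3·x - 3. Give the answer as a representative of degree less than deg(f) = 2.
First multiply in Q[x] without reducing: a · b = -12·x^2 - 12·x. Now divide by f(x) = x^2 + 2, eliminating the leading term at each step:
  leading term -12·x^2: subtract (-12)·f(x) = -12·x^2 - 24, leaving 24 - 12·x
The degree is now < 2, so this is the remainder. Hence a · b ≡ 24 - 12·x in Q[x]/(f).

Final answer: a · b ≡ 24 - 12·x (mod f(x))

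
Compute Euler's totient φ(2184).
φ is multiplicative, with φ(p^e) = p^e − p^(e−1). Factorise 2184 = 2^3 · 3 · 7 · 13. Then
  φ(2184) = (2^3 − 2^2) · (3 − 1) · (7 − 1) · (13 − 1) = 4 · 2 · 6 · 12 = 576.

Final answer: φ(2184) = 576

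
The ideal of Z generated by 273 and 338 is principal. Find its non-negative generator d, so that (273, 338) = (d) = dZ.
(273, 338) = (13); d = 13

In the PID Z, (a, b) is generated by gcd(a, b). Compute gcd(338, 273) with the extended Euclidean algorithm, tracking rows (r, s, t) with s·338 + t·273 = r:
  row A: (338, 1, 0)   [1·338 + 0·273 = 338]
  row B: (273, 0, 1)   [0·338 + 1·273 = 273]
  338 = 1·273 + 65   → row C = row A − 1·row B = (65, 1, −1)   [check: 1·338 − 1·273 = 65]
  273 = 4·65 + 13   → row D = row B − 4·row C = (13, −4, 5)   [check: −4·338 + 5·273 = 13]
  65 = 5·13 + 0   → remainder 0, stop. gcd = 13 (last nonzero row D).
So gcd(273, 338) = 13, with Bézout identity −4·338 + 5·273 = 13. Containment (⊇): the Bézout identity exhibits 13 as an element of (273, 338), giving (13) ⊆ (273, 338). Containment (⊆): since 13 | 273 and 13 | 338 (273 = 13·21, 338 = 13·26), every Z-linear combination of 273 and 338 is divisible by 13, so (273, 338) ⊆ (13). Therefore (273, 338) = (13), d = 13.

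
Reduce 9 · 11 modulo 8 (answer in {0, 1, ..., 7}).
Reduce the factors first: 9 ≡ 1, 11 ≡ 3 (mod 8), so 9 · 11 ≡ 1 · 3 (mod 8). 1 · 3 = 3. Dividing by 8: 3 = 0·8 + 3. So (9 · 11) mod 8 = 3.

Final answer: 3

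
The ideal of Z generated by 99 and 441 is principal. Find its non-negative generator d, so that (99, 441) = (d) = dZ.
(99, 441) = (9); d = 9

In the PID Z, (a, b) is generated by gcd(a, b). Compute gcd(441, 99) with the extended Euclidean algorithm, tracking rows (r, s, t) with s·441 + t·99 = r:
  row A: (441, 1, 0)   [1·441 + 0·99 = 441]
  row B: (99, 0, 1)   [0·441 + 1·99 = 99]
  441 = 4·99 + 45   → row C = row A − 4·row B = (45, 1, −4)   [check: 1·441 − 4·99 = 45]
  99 = 2·45 + 9   → row D = row B − 2·row C = (9, −2, 9)   [check: −2·441 + 9·99 = 9]
  45 = 5·9 + 0   → remainder 0, stop. gcd = 9 (last nonzero row D).
So gcd(99, 441) = 9, with Bézout identity −2·441 + 9·99 = 9. Containment (⊇): the Bézout identity exhibits 9 as an element of (99, 441), giving (9) ⊆ (99, 441). Containment (⊆): since 9 | 99 and 9 | 441 (99 = 9·11, 441 = 9·49), every Z-linear combination of 99 and 441 is divisible by 9, so (99, 441) ⊆ (9). Therefore (99, 441) = (9), d = 9.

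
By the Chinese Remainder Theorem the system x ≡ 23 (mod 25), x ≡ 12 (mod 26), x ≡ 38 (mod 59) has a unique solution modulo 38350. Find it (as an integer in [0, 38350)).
x ≡ 23048 (mod 38350); the representative in [0, 38350) is 23048

The moduli 25, 26, 59 are pairwise coprime, so by the CRT there is a unique solution mod 25·26·59 = 38350.
Solve by successive substitution. Start with x ≡ 23 (mod 25).
  Combine with x ≡ 12 (mod 26): write x = 23 + 25·t and require 23 + 25·t ≡ 12 (mod 26), i.e. 25·t ≡ 12 − 23 ≡ 15 (mod 26). Since 25^(−1) ≡ 25 (mod 26), t ≡ 25·15 ≡ 11 (mod 26). So x ≡ 23 + 25·11 = 298 (mod 650).
  Combine with x ≡ 38 (mod 59): write x = 298 + 650·t and require 298 + 650·t ≡ 38 (mod 59), i.e. 650·t ≡ 38 − 298 ≡ 35 (mod 59). Since 650^(−1) ≡ 1 (mod 59) (650 ≡ 1 (mod 59)), t ≡ 1·35 ≡ 35 (mod 59). So x ≡ 298 + 650·35 = 23048 (mod 38350).
Unique solution in [0, 38350): x = 23048.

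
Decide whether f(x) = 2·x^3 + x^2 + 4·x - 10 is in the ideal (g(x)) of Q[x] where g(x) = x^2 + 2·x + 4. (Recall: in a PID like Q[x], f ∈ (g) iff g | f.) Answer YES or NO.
In Q[x] the ideal (g) consists of all multiples of g, so f ∈ (g) iff g | f, i.e. iff the remainder of f on division by g is 0. Divide f by g (g is monic, so eliminate the leading term of the running remainder at each step):
  leading term 2·x^3: subtract (2·x)·g(x) = 2·x^3 + 4·x^2 + 8·x, leaving -3·x^2 - 4·x - 10
  leading term -3·x^2: subtract (-3)·g(x) = -3·x^2 - 6·x - 12, leaving 2·x + 2
The remainder r(x) = 2·x + 2 ≠ 0 (and deg r < deg g), so g ∤ f, i.e. f ∉ (g).

Final answer: NO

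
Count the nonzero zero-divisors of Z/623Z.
In Z/623Z each nonzero element is either a unit (gcd with 623 is 1) or a zero-divisor (gcd > 1). The number of units is φ(623): factorise 623 = 7 · 89, so φ(623) = (7 − 1) · (89 − 1) = 6 · 88 = 528. The nonzero elements number 623 − 1 = 622. Hence the nonzero zero-divisors number 622 − 528 = 94.

Final answer: Z/623Z has 94 nonzero zero-divisors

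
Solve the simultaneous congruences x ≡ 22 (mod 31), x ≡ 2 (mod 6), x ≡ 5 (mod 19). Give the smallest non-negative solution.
x ≡ 518 (mod 3534); the representative in [0, 3534) is 518

The moduli 31, 6, 19 are pairwise coprime, so by the CRT there is a unique solution mod 31·6·19 = 3534.
Solve by successive substitution. Start with x ≡ 22 (mod 31).
  Combine with x ≡ 2 (mod 6): write x = 22 + 31·t and require 22 + 31·t ≡ 2 (mod 6), i.e. 31·t ≡ 2 − 22 ≡ 4 (mod 6). Since 31^(−1) ≡ 1 (mod 6) (31 ≡ 1 (mod 6)), t ≡ 1·4 ≡ 4 (mod 6). So x ≡ 22 + 31·4 = 146 (mod 186).
  Combine with x ≡ 5 (mod 19): write x = 146 + 186·t and require 146 + 186·t ≡ 5 (mod 19), i.e. 186·t ≡ 5 − 146 ≡ 11 (mod 19). Since 186^(−1) ≡ 14 (mod 19) (186 ≡ 15 (mod 19)), t ≡ 14·11 ≡ 2 (mod 19). So x ≡ 146 + 186·2 = 518 (mod 3534).
Unique solution in [0, 3534): x = 518.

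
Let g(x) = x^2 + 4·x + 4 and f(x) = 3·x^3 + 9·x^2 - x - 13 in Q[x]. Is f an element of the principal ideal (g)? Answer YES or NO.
NO

In Q[x] the ideal (g) consists of all multiples of g, so f ∈ (g) iff g | f, i.e. iff the remainder of f on division by g is 0. Divide f by g (g is monic, so eliminate the leading term of the running remainder at each step):
  leading term 3·x^3: subtract (3·x)·g(x) = 3·x^3 + 12·x^2 + 12·x, leaving -3·x^2 - 13·x - 13
  leading term -3·x^2: subtract (-3)·g(x) = -3·x^2 - 12·x - 12, leaving -x - 1
The remainder r(x) = -x - 1 ≠ 0 (and deg r < deg g), so g ∤ f, i.e. f ∉ (g).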